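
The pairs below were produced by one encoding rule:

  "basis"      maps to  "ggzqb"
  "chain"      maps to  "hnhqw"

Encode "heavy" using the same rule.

mkhdh

In basis: b→g is +5, a→g is +6, s→z is +7, i→q is +8 — the shift increases by 1 each position. Each letter shifts forward by (position + 5), i.e. 5, 6, 7, … — the shift grows by one for each successive letter.
For heavy: h+5=m, e+6=k, a+7=h, v+8=d, y+9=h.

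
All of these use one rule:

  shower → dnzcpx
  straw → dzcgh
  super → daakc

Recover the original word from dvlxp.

spare

Shifts by position in shower: pos 0: s→d (+11), pos 1: h→n (+6), pos 2: o→z (+11), pos 3: w→c (+6) — repeating every 2. The shifts repeat in a cycle of length 2: positions 0,1,… shift by +11, +6, then the pattern repeats.
Reversing it on dvlxp: d−11=s, v−6=p, l−11=a, x−6=r, p−11=e.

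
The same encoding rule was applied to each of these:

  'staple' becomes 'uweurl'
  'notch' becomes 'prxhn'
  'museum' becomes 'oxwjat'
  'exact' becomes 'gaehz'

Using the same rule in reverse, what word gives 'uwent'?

stain

In staple: s→u is +2, t→w is +3, a→e is +4, p→u is +5 — the shift increases by 1 each position. Each letter shifts forward by (position + 2), i.e. 2, 3, 4, … — the shift grows by one for each successive letter.
Decoding uwent: u−2=s, w−3=t, e−4=a, n−5=i, t−6=n.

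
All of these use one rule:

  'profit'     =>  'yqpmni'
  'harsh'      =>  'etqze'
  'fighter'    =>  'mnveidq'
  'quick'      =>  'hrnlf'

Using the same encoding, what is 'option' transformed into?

pyinpg

p(15)→y(24) and r(17)→q(16) fit y≡9x+19 (mod 26); the inverse of 9 mod 26 is 3. Each letter's alphabet position (a=0..z=25) is mapped through 9·x+19 mod 26 — an affine cipher.
For option: o(14)→9·14+19≡15=p; p(15)→9·15+19≡24=y; t(19)→9·19+19≡8=i; i(8)→9·8+19≡13=n; o(14)→9·14+19≡15=p; n(13)→9·13+19≡6=g (all mod 26).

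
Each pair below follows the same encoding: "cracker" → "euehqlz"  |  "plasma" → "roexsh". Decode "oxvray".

murmur

In cracker: c→e is +2, r→u is +3, a→e is +4, c→h is +5 — the shift increases by 1 each position. Letter i (0-indexed) is shifted by i+2, so successive shifts are 2, 3, 4, ….
Undoing it on oxvray: o−2=m, x−3=u, v−4=r, r−5=m, a−6=u, y−7=r.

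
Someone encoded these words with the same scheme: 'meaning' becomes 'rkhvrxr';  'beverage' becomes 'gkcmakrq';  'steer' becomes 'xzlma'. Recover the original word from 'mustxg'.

In meaning: m→r is +5, e→k is +6, a→h is +7, n→v is +8 — the shift increases by 1 each position. Each letter shifts forward by (position + 5), i.e. 5, 6, 7, … — the shift grows by one for each successive letter.
Decoding mustxg: m−5=h, u−6=o, s−7=l, t−8=l, x−9=o, g−10=w.

hollow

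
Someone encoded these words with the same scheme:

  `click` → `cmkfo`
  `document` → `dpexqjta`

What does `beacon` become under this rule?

bfcfss

In click: c→c is +0, l→m is +1, i→k is +2, c→f is +3 — the shift increases by 1 each position. Each letter shifts forward by its position index (0, 1, 2, …) — the shift grows by one for each successive letter.
Applying it to beacon: b+0=b, e+1=f, a+2=c, c+3=f, o+4=s, n+5=s.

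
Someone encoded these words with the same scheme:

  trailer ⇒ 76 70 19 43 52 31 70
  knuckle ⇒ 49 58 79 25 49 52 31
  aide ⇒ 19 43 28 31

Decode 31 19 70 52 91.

early

t(#20)→76 and r(#18)→70: differences scale by 3, so n = 3·pos + 16. Each letter becomes 3×(its alphabet position, a=1..z=26) + 16.
Reversing it on 31 19 70 52 91: 31→(31−16)÷3=5=e, 19→(19−16)÷3=1=a, 70→(70−16)÷3=18=r, 52→(52−16)÷3=12=l, 91→(91−16)÷3=25=y.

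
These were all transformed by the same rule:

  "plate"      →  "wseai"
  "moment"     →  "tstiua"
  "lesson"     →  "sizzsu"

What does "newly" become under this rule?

uidsf

The shift depends on letter class: consonant p→w is +7, but vowel a→e is +4. Two shifts are in play — +4 for a/e/i/o/u, +7 for every other letter.
Applying it to newly: n(cons)+7=u, e(vowel)+4=i, w(cons)+7=d, l(cons)+7=s, y(cons)+7=f.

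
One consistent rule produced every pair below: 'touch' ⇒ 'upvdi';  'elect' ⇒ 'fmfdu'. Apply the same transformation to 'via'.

wjb

This is a Caesar cipher with shift 1.
On via: v+1=w, i+1=j, a+1=b.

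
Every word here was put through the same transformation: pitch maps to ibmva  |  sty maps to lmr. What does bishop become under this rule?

Compare letters: p→i is +19, i→b is +19, t→m is +19 — a constant shift. Each letter is shifted forward by 19 in the alphabet (a Caesar shift of +19).
On bishop: b+19=u, i+19=b, s+19=l, h+19=a, o+19=h, p+19=i.

ublahi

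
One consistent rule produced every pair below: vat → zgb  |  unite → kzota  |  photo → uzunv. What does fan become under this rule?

The output letters match the input read backwards, each shifted +6: vat reversed is tav. Read the word backwards and shift each letter +6.
Applying it to fan: reverse → naf; then shift: n+6=t, a+6=g, f+6=l.

tgl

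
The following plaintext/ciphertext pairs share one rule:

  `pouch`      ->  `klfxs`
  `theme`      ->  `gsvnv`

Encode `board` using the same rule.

ylziw

Letters are reflected about the middle of the alphabet (position → 25−position): Atbash.
On board: b↔y, o↔l, a↔z, r↔i, d↔w.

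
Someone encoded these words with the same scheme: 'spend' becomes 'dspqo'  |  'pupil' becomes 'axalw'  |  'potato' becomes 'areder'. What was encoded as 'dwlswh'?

staple

The shifts repeat in a cycle of length 2: positions 0,1,… shift by +11, +3, then the pattern repeats.
Decoding dwlswh: d−11=s, w−3=t, l−11=a, s−3=p, w−11=l, h−3=e.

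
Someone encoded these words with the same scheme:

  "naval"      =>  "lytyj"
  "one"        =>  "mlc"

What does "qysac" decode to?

Compare letters: n→l is +24, a→y is +24, v→t is +24 — a constant shift. Every letter moves 24 places later in the alphabet, wrapping around z→a.
Reversing it on qysac: q−24=s, y−24=a, s−24=u, a−24=c, c−24=e.

sauce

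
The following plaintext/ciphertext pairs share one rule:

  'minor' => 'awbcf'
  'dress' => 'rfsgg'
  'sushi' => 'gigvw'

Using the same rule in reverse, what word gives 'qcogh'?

coast

Compare letters: m→a is +14, i→w is +14, n→b is +14 — a constant shift. It's a constant shift of +14 (ROT14).
Decoding qcogh: q−14=c, c−14=o, o−14=a, g−14=s, h−14=t.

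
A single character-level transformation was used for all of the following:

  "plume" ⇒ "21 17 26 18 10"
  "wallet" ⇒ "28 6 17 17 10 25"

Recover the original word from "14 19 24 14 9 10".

p is letter #16 and maps to 21: an offset of 5. The number is (letter's place in the alphabet, a=1) + 5.
Reversing it on 14 19 24 14 9 10: 14→(14−5)÷1=9=i, 19→(19−5)÷1=14=n, 24→(24−5)÷1=19=s, 14→(14−5)÷1=9=i, 9→(9−5)÷1=4=d, 10→(10−5)÷1=5=e.

inside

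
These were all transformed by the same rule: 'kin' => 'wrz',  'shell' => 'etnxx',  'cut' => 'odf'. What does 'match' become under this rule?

yjfot

The shift depends on letter class: consonant k→w is +12, but vowel i→r is +9. Vowels shift forward by 9 and consonants shift forward by 12.
Applying it to match: m(cons)+12=y, a(vowel)+9=j, t(cons)+12=f, c(cons)+12=o, h(cons)+12=t.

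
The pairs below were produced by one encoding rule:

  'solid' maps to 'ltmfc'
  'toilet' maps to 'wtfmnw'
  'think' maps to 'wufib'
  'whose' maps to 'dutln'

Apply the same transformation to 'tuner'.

s(18)→l(11) and o(14)→t(19) fit y≡11x+21 (mod 26); the inverse of 11 mod 26 is 19. Each letter's alphabet position (a=0..z=25) is mapped through 11·x+21 mod 26 — an affine cipher.
For tuner: t(19)→11·19+21≡22=w; u(20)→11·20+21≡7=h; n(13)→11·13+21≡8=i; e(4)→11·4+21≡13=n; r(17)→11·17+21≡0=a (all mod 26).

whina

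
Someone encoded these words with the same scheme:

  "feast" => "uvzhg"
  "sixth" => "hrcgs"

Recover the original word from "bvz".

Each letter is replaced by its mirror in the alphabet: a↔z, b↔y, c↔x, and so on (the Atbash cipher).
Decoding bvz: b↔y, v↔e, z↔a.

yea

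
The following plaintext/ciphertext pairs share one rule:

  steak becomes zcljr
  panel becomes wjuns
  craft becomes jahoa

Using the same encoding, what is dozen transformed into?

Shifts by position in steak: pos 0: s→z (+7), pos 1: t→c (+9), pos 2: e→l (+7), pos 3: a→j (+9) — repeating every 2. It's a Vigenère-style cipher with numeric key [7,9]: position i shifts by key[i mod 2].
On dozen: d+7=k, o+9=x, z+7=g, e+9=n, n+7=u.

kxgnu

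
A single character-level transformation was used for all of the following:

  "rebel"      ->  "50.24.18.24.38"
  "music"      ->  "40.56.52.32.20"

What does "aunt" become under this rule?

r(#18)→50 and e(#5)→24: differences scale by 2, so n = 2·pos + 14. The formula is n = 2×(alphabet index, a=1) + 14.
Applying it to aunt: a=1→16, u=21→56, n=14→42, t=20→54.

16.56.42.54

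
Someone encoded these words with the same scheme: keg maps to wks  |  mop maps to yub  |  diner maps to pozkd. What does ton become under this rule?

The shift depends on letter class: consonant k→w is +12, but vowel e→k is +6. The rule splits by letter class: vowels +6, consonants +12.
On ton: t(cons)+12=f, o(vowel)+6=u, n(cons)+12=z.

fuz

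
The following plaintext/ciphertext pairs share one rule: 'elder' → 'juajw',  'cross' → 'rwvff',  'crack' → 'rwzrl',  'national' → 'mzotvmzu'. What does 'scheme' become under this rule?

e(4)→j(9) and l(11)→u(20) fit y≡9x+25 (mod 26); the inverse of 9 mod 26 is 3. Each letter's alphabet position (a=0..z=25) is mapped through 9·x+25 mod 26 — an affine cipher.
For scheme: s(18)→9·18+25≡5=f; c(2)→9·2+25≡17=r; h(7)→9·7+25≡10=k; e(4)→9·4+25≡9=j; m(12)→9·12+25≡3=d; e(4)→9·4+25≡9=j (all mod 26).

frkjdj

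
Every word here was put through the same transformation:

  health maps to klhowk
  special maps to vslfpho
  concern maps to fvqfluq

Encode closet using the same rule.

fovvlw

Vowels shift forward by 7 and consonants shift forward by 3.
Applying it to closet: c(cons)+3=f, l(cons)+3=o, o(vowel)+7=v, s(cons)+3=v, e(vowel)+7=l, t(cons)+3=w.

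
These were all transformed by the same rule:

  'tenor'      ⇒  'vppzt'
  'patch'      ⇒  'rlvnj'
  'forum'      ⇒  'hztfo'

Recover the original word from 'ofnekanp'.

A repeating key of period 2 is used — shifts +2, +11 over and over.
Decoding ofnekanp: o−2=m, f−11=u, n−2=l, e−11=t, k−2=i, a−11=p, n−2=l, p−11=e.

multiple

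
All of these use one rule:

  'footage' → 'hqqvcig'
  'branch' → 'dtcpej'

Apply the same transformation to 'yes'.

Compare letters: f→h is +2, o→q is +2, o→q is +2 — a constant shift. Every letter moves 2 places later in the alphabet, wrapping around z→a.
On yes: y+2=a, e+2=g, s+2=u.

agu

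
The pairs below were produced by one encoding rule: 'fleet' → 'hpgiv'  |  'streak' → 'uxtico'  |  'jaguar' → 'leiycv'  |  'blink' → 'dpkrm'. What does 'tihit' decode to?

refer

It's a Vigenère-style cipher with numeric key [2,4]: position i shifts by key[i mod 2].
Reversing it on tihit: t−2=r, i−4=e, h−2=f, i−4=e, t−2=r.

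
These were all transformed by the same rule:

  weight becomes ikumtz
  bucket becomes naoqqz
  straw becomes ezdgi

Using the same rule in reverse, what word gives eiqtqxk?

scenery

Shifts by position in weight: pos 0: w→i (+12), pos 1: e→k (+6), pos 2: i→u (+12), pos 3: g→m (+6) — repeating every 2. The shifts repeat in a cycle of length 2: positions 0,1,… shift by +12, +6, then the pattern repeats.
Decoding eiqtqxk: e−12=s, i−6=c, q−12=e, t−6=n, q−12=e, x−6=r, k−12=y.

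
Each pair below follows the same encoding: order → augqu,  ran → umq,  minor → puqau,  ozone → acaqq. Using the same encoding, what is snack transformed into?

The shift depends on letter class: consonant r→u is +3, but vowel o→a is +12. Two shifts are in play — +12 for a/e/i/o/u, +3 for every other letter.
On snack: s(cons)+3=v, n(cons)+3=q, a(vowel)+12=m, c(cons)+3=f, k(cons)+3=n.

vqmfn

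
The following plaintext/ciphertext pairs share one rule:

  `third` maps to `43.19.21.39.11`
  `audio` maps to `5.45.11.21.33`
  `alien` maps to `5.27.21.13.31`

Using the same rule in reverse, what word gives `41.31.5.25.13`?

t(#20)→43 and h(#8)→19: differences scale by 2, so n = 2·pos + 3. Each letter becomes 2×(its alphabet position, a=1..z=26) + 3.
Undoing it on 41.31.5.25.13: 41→(41−3)÷2=19=s, 31→(31−3)÷2=14=n, 5→(5−3)÷2=1=a, 25→(25−3)÷2=11=k, 13→(13−3)÷2=5=e.

snake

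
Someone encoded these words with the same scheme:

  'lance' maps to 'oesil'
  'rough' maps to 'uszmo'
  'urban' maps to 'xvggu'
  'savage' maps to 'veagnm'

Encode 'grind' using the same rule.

jvntk

Letter i (0-indexed) is shifted by i+3, so successive shifts are 3, 4, 5, ….
For grind: g+3=j, r+4=v, i+5=n, n+6=t, d+7=k.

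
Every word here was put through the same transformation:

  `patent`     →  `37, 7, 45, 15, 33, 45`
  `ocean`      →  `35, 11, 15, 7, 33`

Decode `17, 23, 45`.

p(#16)→37 and a(#1)→7: differences scale by 2, so n = 2·pos + 5. Each letter becomes 2×(its alphabet position, a=1..z=26) + 5.
Reversing it on 17, 23, 45: 17→(17−5)÷2=6=f, 23→(23−5)÷2=9=i, 45→(45−5)÷2=20=t.

fit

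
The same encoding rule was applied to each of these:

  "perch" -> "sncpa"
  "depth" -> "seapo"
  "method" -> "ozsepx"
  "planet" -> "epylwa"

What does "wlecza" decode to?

portal

The output letters match the input read backwards, each shifted +11: perch reversed is hcrep. Two steps: reverse the string, then apply a Caesar shift of +11.
Decoding wlecza: shift back: w−11=l, l−11=a, e−11=t, c−11=r, z−11=o, a−11=p → latrop; then reverse → portal.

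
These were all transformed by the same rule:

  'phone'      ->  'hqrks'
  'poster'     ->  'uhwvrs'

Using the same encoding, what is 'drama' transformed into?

dpdug

The output letters match the input read backwards, each shifted +3: phone reversed is enohp. The word is reversed, then every letter is shifted forward by 3.
On drama: reverse → amard; then shift: a+3=d, m+3=p, a+3=d, r+3=u, d+3=g.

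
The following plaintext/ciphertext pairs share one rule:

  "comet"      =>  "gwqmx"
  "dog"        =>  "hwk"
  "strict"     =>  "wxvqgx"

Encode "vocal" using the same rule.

The rule splits by letter class: vowels +8, consonants +4.
Applying it to vocal: v(cons)+4=z, o(vowel)+8=w, c(cons)+4=g, a(vowel)+8=i, l(cons)+4=p.

zwgip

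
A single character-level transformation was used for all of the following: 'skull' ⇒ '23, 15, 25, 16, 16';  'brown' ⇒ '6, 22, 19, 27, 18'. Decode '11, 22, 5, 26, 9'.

grave

s is letter #19 and maps to 23: an offset of 4. Each letter is replaced by its alphabet position (a=1..z=26) + 4.
Undoing it on 11, 22, 5, 26, 9: 11→(11−4)÷1=7=g, 22→(22−4)÷1=18=r, 5→(5−4)÷1=1=a, 26→(26−4)÷1=22=v, 9→(9−4)÷1=5=e.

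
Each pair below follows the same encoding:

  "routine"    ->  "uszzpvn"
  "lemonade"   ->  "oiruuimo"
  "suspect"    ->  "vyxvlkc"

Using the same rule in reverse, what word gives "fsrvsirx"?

complain

Each letter shifts forward by (position + 3), i.e. 3, 4, 5, … — the shift grows by one for each successive letter.
Decoding fsrvsirx: f−3=c, s−4=o, r−5=m, v−6=p, s−7=l, i−8=a, r−9=i, x−10=n.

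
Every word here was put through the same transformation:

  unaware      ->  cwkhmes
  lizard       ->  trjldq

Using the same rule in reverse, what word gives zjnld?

In unaware: u→c is +8, n→w is +9, a→k is +10, w→h is +11 — the shift increases by 1 each position. Each letter shifts forward by (position + 8), i.e. 8, 9, 10, … — the shift grows by one for each successive letter.
Decoding zjnld: z−8=r, j−9=a, n−10=d, l−11=a, d−12=r.

radar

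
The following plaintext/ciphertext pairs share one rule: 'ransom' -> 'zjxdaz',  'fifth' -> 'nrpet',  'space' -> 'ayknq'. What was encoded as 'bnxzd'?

In ransom: r→z is +8, a→j is +9, n→x is +10, s→d is +11 — the shift increases by 1 each position. Each letter shifts forward by (position + 8), i.e. 8, 9, 10, … — the shift grows by one for each successive letter.
Reversing it on bnxzd: b−8=t, n−9=e, x−10=n, z−11=o, d−12=r.

tenor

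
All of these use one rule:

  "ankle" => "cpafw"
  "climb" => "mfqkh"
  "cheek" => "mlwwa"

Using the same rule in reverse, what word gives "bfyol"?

a(0)→c(2) and n(13)→p(15) fit y≡5x+2 (mod 26); the inverse of 5 mod 26 is 21. This is an affine cipher: with a=0,…,z=25, each position x becomes (5x+2) mod 26.
Decoding bfyol: b(1)→21·(1−2)≡5=f; f(5)→21·(5−2)≡11=l; y(24)→21·(24−2)≡20=u; o(14)→21·(14−2)≡18=s; l(11)→21·(11−2)≡7=h (all mod 26).

flush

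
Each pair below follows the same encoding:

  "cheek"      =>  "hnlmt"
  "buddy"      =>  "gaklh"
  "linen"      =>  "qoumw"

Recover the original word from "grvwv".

bloom

In cheek: c→h is +5, h→n is +6, e→l is +7, e→m is +8 — the shift increases by 1 each position. Each letter shifts forward by (position + 5), i.e. 5, 6, 7, … — the shift grows by one for each successive letter.
Decoding grvwv: g−5=b, r−6=l, v−7=o, w−8=o, v−9=m.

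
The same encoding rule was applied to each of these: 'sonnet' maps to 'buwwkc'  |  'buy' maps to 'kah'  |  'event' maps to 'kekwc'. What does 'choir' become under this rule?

lquoa

Two shifts are in play — +6 for a/e/i/o/u, +9 for every other letter.
Applying it to choir: c(cons)+9=l, h(cons)+9=q, o(vowel)+6=u, i(vowel)+6=o, r(cons)+9=a.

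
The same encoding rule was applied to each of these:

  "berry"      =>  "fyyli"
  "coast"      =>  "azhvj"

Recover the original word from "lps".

The word is reversed, then every letter is shifted forward by 7.
Reversing it on lps: shift back: l−7=e, p−7=i, s−7=l → eil; then reverse → lie.

lie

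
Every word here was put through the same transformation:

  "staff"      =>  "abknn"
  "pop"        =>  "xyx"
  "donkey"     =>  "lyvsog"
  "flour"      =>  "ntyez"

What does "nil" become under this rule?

vst

The shift depends on letter class: consonant s→a is +8, but vowel a→k is +10. The rule splits by letter class: vowels +10, consonants +8.
On nil: n(cons)+8=v, i(vowel)+10=s, l(cons)+8=t.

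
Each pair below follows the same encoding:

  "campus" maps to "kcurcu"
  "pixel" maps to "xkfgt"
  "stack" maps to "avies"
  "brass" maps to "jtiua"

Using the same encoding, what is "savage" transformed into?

Shifts by position in campus: pos 0: c→k (+8), pos 1: a→c (+2), pos 2: m→u (+8), pos 3: p→r (+2) — repeating every 2. It's a Vigenère-style cipher with numeric key [8,2]: position i shifts by key[i mod 2].
For savage: s+8=a, a+2=c, v+8=d, a+2=c, g+8=o, e+2=g.

acdcog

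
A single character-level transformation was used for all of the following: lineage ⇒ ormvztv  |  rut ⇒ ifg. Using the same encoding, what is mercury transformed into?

Each pair mirrors across the alphabet (l↔o, i↔r, n↔m): positions sum to 25. This is the alphabet-reversal cipher (Atbash): a becomes z, b becomes y, etc.
On mercury: m↔n, e↔v, r↔i, c↔x, u↔f, r↔i, y↔b.

nvixfib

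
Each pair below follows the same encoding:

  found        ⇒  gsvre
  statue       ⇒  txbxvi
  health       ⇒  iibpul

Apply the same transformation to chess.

Shifts by position in found: pos 0: f→g (+1), pos 1: o→s (+4), pos 2: u→v (+1), pos 3: n→r (+4) — repeating every 2. It's a Vigenère-style cipher with numeric key [1,4]: position i shifts by key[i mod 2].
For chess: c+1=d, h+4=l, e+1=f, s+4=w, s+1=t.

dlfwt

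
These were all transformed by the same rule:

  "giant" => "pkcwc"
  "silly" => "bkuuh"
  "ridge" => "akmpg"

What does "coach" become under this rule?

lqclq

Two shifts are in play — +2 for a/e/i/o/u, +9 for every other letter.
Applying it to coach: c(cons)+9=l, o(vowel)+2=q, a(vowel)+2=c, c(cons)+9=l, h(cons)+9=q.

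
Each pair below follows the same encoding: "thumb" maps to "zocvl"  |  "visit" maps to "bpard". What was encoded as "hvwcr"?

The shift increases by 1 at each position, starting from +6: 6, 7, 8, ….
Undoing it on hvwcr: h−6=b, v−7=o, w−8=o, c−9=t, r−10=h.

booth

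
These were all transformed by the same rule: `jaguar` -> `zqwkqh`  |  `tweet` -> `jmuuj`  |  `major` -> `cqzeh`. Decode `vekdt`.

found

Compare letters: j→z is +16, a→q is +16, g→w is +16 — a constant shift. Every letter moves 16 places later in the alphabet, wrapping around z→a.
Undoing it on vekdt: v−16=f, e−16=o, k−16=u, d−16=n, t−16=d.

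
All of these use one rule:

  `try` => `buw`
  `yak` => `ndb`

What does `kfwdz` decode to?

The output letters match the input read backwards, each shifted +3: try reversed is yrt. Read the word backwards and shift each letter +3.
Undoing it on kfwdz: shift back: k−3=h, f−3=c, w−3=t, d−3=a, z−3=w → hctaw; then reverse → watch.

watch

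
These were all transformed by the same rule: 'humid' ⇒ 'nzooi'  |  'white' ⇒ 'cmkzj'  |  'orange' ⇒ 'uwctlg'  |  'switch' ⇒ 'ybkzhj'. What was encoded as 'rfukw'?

laser

The shifts repeat in a cycle of length 3: positions 0,1,… shift by +6, +5, +2, then the pattern repeats.
Undoing it on rfukw: r−6=l, f−5=a, u−2=s, k−6=e, w−5=r.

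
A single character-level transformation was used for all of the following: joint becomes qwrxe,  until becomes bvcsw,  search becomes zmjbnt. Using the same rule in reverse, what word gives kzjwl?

drama

In joint: j→q is +7, o→w is +8, i→r is +9, n→x is +10 — the shift increases by 1 each position. The shift increases by 1 at each position, starting from +7: 7, 8, 9, ….
Reversing it on kzjwl: k−7=d, z−8=r, j−9=a, w−10=m, l−11=a.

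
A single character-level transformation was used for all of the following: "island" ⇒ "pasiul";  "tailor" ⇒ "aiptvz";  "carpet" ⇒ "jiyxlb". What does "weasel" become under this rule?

dmhalt

Shifts by position in island: pos 0: i→p (+7), pos 1: s→a (+8), pos 2: l→s (+7), pos 3: a→i (+8) — repeating every 2. The shifts repeat in a cycle of length 2: positions 0,1,… shift by +7, +8, then the pattern repeats.
Applying it to weasel: w+7=d, e+8=m, a+7=h, s+8=a, e+7=l, l+8=t.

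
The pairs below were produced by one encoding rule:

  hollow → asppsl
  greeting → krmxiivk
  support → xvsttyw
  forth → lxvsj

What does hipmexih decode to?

The word is reversed, then every letter is shifted forward by 4.
Decoding hipmexih: shift back: h−4=d, i−4=e, p−4=l, m−4=i, e−4=a, x−4=t, i−4=e, h−4=d → deliated; then reverse → detailed.

detailed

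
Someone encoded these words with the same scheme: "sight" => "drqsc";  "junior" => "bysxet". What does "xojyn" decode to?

The output letters match the input read backwards, each shifted +10: sight reversed is thgis. Two steps: reverse the string, then apply a Caesar shift of +10.
Reversing it on xojyn: shift back: x−10=n, o−10=e, j−10=z, y−10=o, n−10=d → nezod; then reverse → dozen.

dozen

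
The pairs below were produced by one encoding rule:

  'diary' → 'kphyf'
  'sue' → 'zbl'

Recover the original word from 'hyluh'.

It's a constant shift of +7 (ROT7).
Decoding hyluh: h−7=a, y−7=r, l−7=e, u−7=n, h−7=a.

arena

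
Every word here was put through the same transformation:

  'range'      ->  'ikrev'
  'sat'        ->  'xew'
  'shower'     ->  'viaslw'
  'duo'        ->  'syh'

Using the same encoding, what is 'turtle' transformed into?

ipxvyx

The output letters match the input read backwards, each shifted +4: range reversed is egnar. Two steps: reverse the string, then apply a Caesar shift of +4.
On turtle: reverse → eltrut; then shift: e+4=i, l+4=p, t+4=x, r+4=v, u+4=y, t+4=x.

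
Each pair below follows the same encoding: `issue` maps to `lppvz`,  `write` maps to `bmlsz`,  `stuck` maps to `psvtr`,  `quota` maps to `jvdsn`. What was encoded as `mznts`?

react

i(8)→l(11) and s(18)→p(15) fit y≡3x+13 (mod 26); the inverse of 3 mod 26 is 9. This is an affine cipher: with a=0,…,z=25, each position x becomes (3x+13) mod 26.
Decoding mznts: m(12)→9·(12−13)≡17=r; z(25)→9·(25−13)≡4=e; n(13)→9·(13−13)≡0=a; t(19)→9·(19−13)≡2=c; s(18)→9·(18−13)≡19=t (all mod 26).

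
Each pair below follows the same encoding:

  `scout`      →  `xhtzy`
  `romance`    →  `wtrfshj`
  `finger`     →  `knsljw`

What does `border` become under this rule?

Compare letters: s→x is +5, c→h is +5, o→t is +5 — a constant shift. Every letter moves 5 places later in the alphabet, wrapping around z→a.
For border: b+5=g, o+5=t, r+5=w, d+5=i, e+5=j, r+5=w.

gtwijw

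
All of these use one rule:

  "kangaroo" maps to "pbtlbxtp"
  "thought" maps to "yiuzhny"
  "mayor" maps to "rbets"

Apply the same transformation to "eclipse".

Shifts by position in kangaroo: pos 0: k→p (+5), pos 1: a→b (+1), pos 2: n→t (+6), pos 3: g→l (+5), pos 4: a→b (+1), pos 5: r→x (+6) — repeating every 3. The shifts repeat in a cycle of length 3: positions 0,1,… shift by +5, +1, +6, then the pattern repeats.
For eclipse: e+5=j, c+1=d, l+6=r, i+5=n, p+1=q, s+6=y, e+5=j.

jdrnqyj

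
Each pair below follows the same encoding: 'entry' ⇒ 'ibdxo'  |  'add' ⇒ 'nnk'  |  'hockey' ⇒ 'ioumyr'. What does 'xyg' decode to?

Two steps: reverse the string, then apply a Caesar shift of +10.
Undoing it on xyg: shift back: x−10=n, y−10=o, g−10=w → now; then reverse → won.

won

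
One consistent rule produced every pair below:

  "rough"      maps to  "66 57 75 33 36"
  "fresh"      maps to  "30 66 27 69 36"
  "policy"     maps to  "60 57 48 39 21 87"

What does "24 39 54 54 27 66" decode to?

dinner

r(#18)→66 and o(#15)→57: differences scale by 3, so n = 3·pos + 12. The formula is n = 3×(alphabet index, a=1) + 12.
Reversing it on 24 39 54 54 27 66: 24→(24−12)÷3=4=d, 39→(39−12)÷3=9=i, 54→(54−12)÷3=14=n, 54→(54−12)÷3=14=n, 27→(27−12)÷3=5=e, 66→(66−12)÷3=18=r.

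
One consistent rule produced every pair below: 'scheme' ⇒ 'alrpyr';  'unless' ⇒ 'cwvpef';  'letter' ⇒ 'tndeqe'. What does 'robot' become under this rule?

zxlzf

The shift increases by 1 at each position, starting from +8: 8, 9, 10, ….
For robot: r+8=z, o+9=x, b+10=l, o+11=z, t+12=f.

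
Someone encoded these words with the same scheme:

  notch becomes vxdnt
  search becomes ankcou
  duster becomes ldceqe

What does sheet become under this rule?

aqopf

In notch: n→v is +8, o→x is +9, t→d is +10, c→n is +11 — the shift increases by 1 each position. The shift increases by 1 at each position, starting from +8: 8, 9, 10, ….
For sheet: s+8=a, h+9=q, e+10=o, e+11=p, t+12=f.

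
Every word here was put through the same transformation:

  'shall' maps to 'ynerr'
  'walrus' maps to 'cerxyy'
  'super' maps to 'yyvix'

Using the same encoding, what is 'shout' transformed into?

ynsyz

The shift depends on letter class: consonant s→y is +6, but vowel a→e is +4. Vowels shift forward by 4 and consonants shift forward by 6.
For shout: s(cons)+6=y, h(cons)+6=n, o(vowel)+4=s, u(vowel)+4=y, t(cons)+6=z.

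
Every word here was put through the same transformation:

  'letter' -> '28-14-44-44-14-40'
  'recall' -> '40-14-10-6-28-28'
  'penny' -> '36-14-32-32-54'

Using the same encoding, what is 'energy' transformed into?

l(#12)→28 and e(#5)→14: differences scale by 2, so n = 2·pos + 4. With a=1..z=26, the number is 2·pos + 4.
Applying it to energy: e=5→14, n=14→32, e=5→14, r=18→40, g=7→18, y=25→54.

14-32-14-40-18-54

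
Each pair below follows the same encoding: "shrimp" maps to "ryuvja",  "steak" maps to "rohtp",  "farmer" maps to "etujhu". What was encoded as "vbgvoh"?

ignite

s(18)→r(17) and h(7)→y(24) fit y≡23x+19 (mod 26); the inverse of 23 mod 26 is 17. Each letter's alphabet position (a=0..z=25) is mapped through 23·x+19 mod 26 — an affine cipher.
Undoing it on vbgvoh: v(21)→17·(21−19)≡8=i; b(1)→17·(1−19)≡6=g; g(6)→17·(6−19)≡13=n; v(21)→17·(21−19)≡8=i; o(14)→17·(14−19)≡19=t; h(7)→17·(7−19)≡4=e (all mod 26).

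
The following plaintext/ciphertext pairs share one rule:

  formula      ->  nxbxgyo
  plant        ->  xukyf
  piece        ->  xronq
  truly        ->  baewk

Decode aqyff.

In formula: f→n is +8, o→x is +9, r→b is +10, m→x is +11 — the shift increases by 1 each position. Each letter shifts forward by (position + 8), i.e. 8, 9, 10, … — the shift grows by one for each successive letter.
Decoding aqyff: a−8=s, q−9=h, y−10=o, f−11=u, f−12=t.

shout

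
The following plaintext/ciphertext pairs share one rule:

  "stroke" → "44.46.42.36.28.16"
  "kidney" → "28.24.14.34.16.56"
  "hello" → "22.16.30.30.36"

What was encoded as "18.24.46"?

fit

The formula is n = 2×(alphabet index, a=1) + 6.
Decoding 18.24.46: 18→(18−6)÷2=6=f, 24→(24−6)÷2=9=i, 46→(46−6)÷2=20=t.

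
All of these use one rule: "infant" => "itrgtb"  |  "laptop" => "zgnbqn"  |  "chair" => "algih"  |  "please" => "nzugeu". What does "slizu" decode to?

while

i(8)→i(8) and n(13)→t(19) fit y≡23x+6 (mod 26); the inverse of 23 mod 26 is 17. Treating letters as 0–25, the rule is x ↦ 23x + 6 (mod 26).
Decoding slizu: s(18)→17·(18−6)≡22=w; l(11)→17·(11−6)≡7=h; i(8)→17·(8−6)≡8=i; z(25)→17·(25−6)≡11=l; u(20)→17·(20−6)≡4=e (all mod 26).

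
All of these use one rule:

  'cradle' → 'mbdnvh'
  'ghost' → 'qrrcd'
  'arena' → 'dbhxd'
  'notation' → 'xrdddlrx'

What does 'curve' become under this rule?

The shift depends on letter class: consonant c→m is +10, but vowel a→d is +3. Two shifts are in play — +3 for a/e/i/o/u, +10 for every other letter.
Applying it to curve: c(cons)+10=m, u(vowel)+3=x, r(cons)+10=b, v(cons)+10=f, e(vowel)+3=h.

mxbfh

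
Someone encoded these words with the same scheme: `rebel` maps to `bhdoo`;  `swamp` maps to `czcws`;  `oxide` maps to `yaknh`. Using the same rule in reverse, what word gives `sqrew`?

Shifts by position in rebel: pos 0: r→b (+10), pos 1: e→h (+3), pos 2: b→d (+2), pos 3: e→o (+10), pos 4: l→o (+3) — repeating every 3. A repeating key of period 3 is used — shifts +10, +3, +2 over and over.
Reversing it on sqrew: s−10=i, q−3=n, r−2=p, e−10=u, w−3=t.

input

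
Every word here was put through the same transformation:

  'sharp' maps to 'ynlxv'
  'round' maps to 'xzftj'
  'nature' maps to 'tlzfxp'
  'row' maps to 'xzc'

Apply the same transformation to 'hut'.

The shift depends on letter class: consonant s→y is +6, but vowel a→l is +11. Vowels shift forward by 11 and consonants shift forward by 6.
For hut: h(cons)+6=n, u(vowel)+11=f, t(cons)+6=z.

nfz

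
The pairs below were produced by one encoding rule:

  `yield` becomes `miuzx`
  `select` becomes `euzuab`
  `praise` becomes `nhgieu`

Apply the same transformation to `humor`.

y(24)→m(12) and i(8)→i(8) fit y≡23x+6 (mod 26); the inverse of 23 mod 26 is 17. Treating letters as 0–25, the rule is x ↦ 23x + 6 (mod 26).
Applying it to humor: h(7)→23·7+6≡11=l; u(20)→23·20+6≡24=y; m(12)→23·12+6≡22=w; o(14)→23·14+6≡16=q; r(17)→23·17+6≡7=h (all mod 26).

lywqh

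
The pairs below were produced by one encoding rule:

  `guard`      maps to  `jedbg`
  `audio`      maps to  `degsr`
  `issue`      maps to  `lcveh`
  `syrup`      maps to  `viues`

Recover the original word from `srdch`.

phase

Shifts by position in guard: pos 0: g→j (+3), pos 1: u→e (+10), pos 2: a→d (+3), pos 3: r→b (+10) — repeating every 2. A repeating key of period 2 is used — shifts +3, +10 over and over.
Undoing it on srdch: s−3=p, r−10=h, d−3=a, c−10=s, h−3=e.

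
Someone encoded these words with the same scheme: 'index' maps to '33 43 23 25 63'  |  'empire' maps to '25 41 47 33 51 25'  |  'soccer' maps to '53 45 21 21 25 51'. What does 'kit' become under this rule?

i(#9)→33 and n(#14)→43: differences scale by 2, so n = 2·pos + 15. The formula is n = 2×(alphabet index, a=1) + 15.
Applying it to kit: k=11→37, i=9→33, t=20→55.

37 33 55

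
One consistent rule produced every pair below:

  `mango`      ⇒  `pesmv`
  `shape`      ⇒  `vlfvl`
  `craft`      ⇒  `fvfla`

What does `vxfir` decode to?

stack

In mango: m→p is +3, a→e is +4, n→s is +5, g→m is +6 — the shift increases by 1 each position. The shift increases by 1 at each position, starting from +3: 3, 4, 5, ….
Undoing it on vxfir: v−3=s, x−4=t, f−5=a, i−6=c, r−7=k.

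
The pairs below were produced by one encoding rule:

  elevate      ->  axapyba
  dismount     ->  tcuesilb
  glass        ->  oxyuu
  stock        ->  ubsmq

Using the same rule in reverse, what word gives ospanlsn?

This is an affine cipher: with a=0,…,z=25, each position x becomes (7x+24) mod 26.
Undoing it on ospanlsn: o(14)→15·(14−24)≡6=g; s(18)→15·(18−24)≡14=o; p(15)→15·(15−24)≡21=v; a(0)→15·(0−24)≡4=e; n(13)→15·(13−24)≡17=r; l(11)→15·(11−24)≡13=n; s(18)→15·(18−24)≡14=o; n(13)→15·(13−24)≡17=r (all mod 26).

governor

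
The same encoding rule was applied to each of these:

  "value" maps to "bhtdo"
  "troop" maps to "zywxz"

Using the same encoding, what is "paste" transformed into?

The shift increases by 1 at each position, starting from +6: 6, 7, 8, ….
On paste: p+6=v, a+7=h, s+8=a, t+9=c, e+10=o.

vhaco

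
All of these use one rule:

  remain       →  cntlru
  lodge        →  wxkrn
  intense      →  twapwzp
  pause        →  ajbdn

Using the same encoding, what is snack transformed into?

Shifts by position in remain: pos 0: r→c (+11), pos 1: e→n (+9), pos 2: m→t (+7), pos 3: a→l (+11), pos 4: i→r (+9), pos 5: n→u (+7) — repeating every 3. A repeating key of period 3 is used — shifts +11, +9, +7 over and over.
On snack: s+11=d, n+9=w, a+7=h, c+11=n, k+9=t.

dwhnt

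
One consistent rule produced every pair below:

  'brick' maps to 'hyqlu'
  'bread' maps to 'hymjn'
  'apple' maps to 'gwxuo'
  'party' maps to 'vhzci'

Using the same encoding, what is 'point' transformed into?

vvqwd

In brick: b→h is +6, r→y is +7, i→q is +8, c→l is +9 — the shift increases by 1 each position. Each letter shifts forward by (position + 6), i.e. 6, 7, 8, … — the shift grows by one for each successive letter.
For point: p+6=v, o+7=v, i+8=q, n+9=w, t+10=d.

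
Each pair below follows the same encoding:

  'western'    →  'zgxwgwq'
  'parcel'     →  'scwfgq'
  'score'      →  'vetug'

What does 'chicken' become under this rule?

fjnfmjq

It's a Vigenère-style cipher with numeric key [3,2,5]: position i shifts by key[i mod 3].
On chicken: c+3=f, h+2=j, i+5=n, c+3=f, k+2=m, e+5=j, n+3=q.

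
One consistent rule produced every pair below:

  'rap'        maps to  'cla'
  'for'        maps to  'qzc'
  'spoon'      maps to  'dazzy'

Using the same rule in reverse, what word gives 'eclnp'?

trace

Compare letters: r→c is +11, a→l is +11, p→a is +11 — a constant shift. This is a Caesar cipher with shift 11.
Undoing it on eclnp: e−11=t, c−11=r, l−11=a, n−11=c, p−11=e.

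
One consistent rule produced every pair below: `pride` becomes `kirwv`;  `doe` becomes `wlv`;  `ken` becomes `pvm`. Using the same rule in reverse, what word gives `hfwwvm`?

Each pair mirrors across the alphabet (p↔k, r↔i, i↔r): positions sum to 25. Each letter is replaced by its mirror in the alphabet: a↔z, b↔y, c↔x, and so on (the Atbash cipher).
Undoing it on hfwwvm: h↔s, f↔u, w↔d, w↔d, v↔e, m↔n.

sudden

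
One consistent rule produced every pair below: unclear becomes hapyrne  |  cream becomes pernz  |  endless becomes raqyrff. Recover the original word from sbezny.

formal

Compare letters: u→h is +13, n→a is +13, c→p is +13 — a constant shift. Every letter moves 13 places later in the alphabet, wrapping around z→a.
Decoding sbezny: s−13=f, b−13=o, e−13=r, z−13=m, n−13=a, y−13=l.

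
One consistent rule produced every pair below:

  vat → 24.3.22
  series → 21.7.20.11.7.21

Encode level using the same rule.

v is letter #22 and maps to 24: an offset of 2. Each letter is replaced by its alphabet position (a=1..z=26) + 2.
Applying it to level: l=12→14, e=5→7, v=22→24, e=5→7, l=12→14.

14.7.24.7.14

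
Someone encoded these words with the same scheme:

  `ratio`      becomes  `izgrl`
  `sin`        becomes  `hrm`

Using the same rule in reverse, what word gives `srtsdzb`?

highway

Each pair mirrors across the alphabet (r↔i, a↔z, t↔g): positions sum to 25. Each letter is replaced by its mirror in the alphabet: a↔z, b↔y, c↔x, and so on (the Atbash cipher).
Reversing it on srtsdzb: s↔h, r↔i, t↔g, s↔h, d↔w, z↔a, b↔y.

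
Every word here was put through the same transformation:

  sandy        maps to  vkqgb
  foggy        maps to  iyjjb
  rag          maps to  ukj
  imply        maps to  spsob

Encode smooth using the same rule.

The rule splits by letter class: vowels +10, consonants +3.
On smooth: s(cons)+3=v, m(cons)+3=p, o(vowel)+10=y, o(vowel)+10=y, t(cons)+3=w, h(cons)+3=k.

vpyywk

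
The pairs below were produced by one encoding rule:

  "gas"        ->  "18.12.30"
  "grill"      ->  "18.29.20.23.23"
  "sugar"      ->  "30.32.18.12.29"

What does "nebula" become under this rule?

Each letter is replaced by its alphabet position (a=1..z=26) + 11.
For nebula: n=14→25, e=5→16, b=2→13, u=21→32, l=12→23, a=1→12.

25.16.13.32.23.12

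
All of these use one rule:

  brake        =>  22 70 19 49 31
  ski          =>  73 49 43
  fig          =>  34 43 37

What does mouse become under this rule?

55 61 79 73 31

b(#2)→22 and r(#18)→70: differences scale by 3, so n = 3·pos + 16. Each letter becomes 3×(its alphabet position, a=1..z=26) + 16.
For mouse: m=13→55, o=15→61, u=21→79, s=19→73, e=5→31.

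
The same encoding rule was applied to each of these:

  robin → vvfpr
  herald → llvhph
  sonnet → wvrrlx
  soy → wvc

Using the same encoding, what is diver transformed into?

hpzlv

The shift depends on letter class: consonant r→v is +4, but vowel o→v is +7. Vowels shift forward by 7 and consonants shift forward by 4.
On diver: d(cons)+4=h, i(vowel)+7=p, v(cons)+4=z, e(vowel)+7=l, r(cons)+4=v.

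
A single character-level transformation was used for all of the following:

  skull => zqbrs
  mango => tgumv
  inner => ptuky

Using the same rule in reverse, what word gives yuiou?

Shifts by position in skull: pos 0: s→z (+7), pos 1: k→q (+6), pos 2: u→b (+7), pos 3: l→r (+6) — repeating every 2. It's a Vigenère-style cipher with numeric key [7,6]: position i shifts by key[i mod 2].
Reversing it on yuiou: y−7=r, u−6=o, i−7=b, o−6=i, u−7=n.

robin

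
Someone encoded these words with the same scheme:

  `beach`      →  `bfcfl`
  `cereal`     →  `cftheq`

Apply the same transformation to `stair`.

suclv

In beach: b→b is +0, e→f is +1, a→c is +2, c→f is +3 — the shift increases by 1 each position. The shift increases by 1 at each position, starting from +0: 0, 1, 2, ….
On stair: s+0=s, t+1=u, a+2=c, i+3=l, r+4=v.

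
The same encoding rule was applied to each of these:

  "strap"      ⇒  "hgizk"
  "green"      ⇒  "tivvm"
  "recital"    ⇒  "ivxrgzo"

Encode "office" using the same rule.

luurxv

Each pair mirrors across the alphabet (s↔h, t↔g, r↔i): positions sum to 25. Each letter is replaced by its mirror in the alphabet: a↔z, b↔y, c↔x, and so on (the Atbash cipher).
For office: o↔l, f↔u, f↔u, i↔r, c↔x, e↔v.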